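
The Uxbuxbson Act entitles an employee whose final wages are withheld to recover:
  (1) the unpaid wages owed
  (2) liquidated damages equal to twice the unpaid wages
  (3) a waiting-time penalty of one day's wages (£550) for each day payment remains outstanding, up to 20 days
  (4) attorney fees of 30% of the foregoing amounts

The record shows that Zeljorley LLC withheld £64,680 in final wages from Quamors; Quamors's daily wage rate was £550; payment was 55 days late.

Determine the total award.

£266,552

Doubled: 2 × £64,680 = £129,360
Penalty days: min(55, 20) = 20
Waiting-time penalty: 20 × £550 = £11,000
Subtotal: £64,680 + £129,360 + £11,000 = £205,040
Attorney fees: 30% of £205,040 = £61,512
Total award: £205,040 + £61,512 = £266,552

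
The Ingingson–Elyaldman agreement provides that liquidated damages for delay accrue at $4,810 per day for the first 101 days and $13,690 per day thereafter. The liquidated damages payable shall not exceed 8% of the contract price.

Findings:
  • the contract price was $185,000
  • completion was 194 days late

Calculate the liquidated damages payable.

First 101 days: 101 × $4,810 = $485,810
Remaining days: (194 − 101) × $13,690 = $1,273,170
Accrued per-day damages: $485,810 + $1,273,170 = $1,758,980
Cap: 8% of $185,000 = $14,800
Cap at $14,800: $1,758,980 exceeds the cap → $14,800

$14,800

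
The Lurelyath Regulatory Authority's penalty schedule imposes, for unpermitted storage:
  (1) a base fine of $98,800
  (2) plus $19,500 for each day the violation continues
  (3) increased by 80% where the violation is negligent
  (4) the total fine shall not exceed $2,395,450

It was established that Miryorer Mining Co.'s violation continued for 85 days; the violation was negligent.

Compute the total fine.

Per-day component: 85 × $19,500 = $1,657,500
Base plus per-day: $98,800 + $1,657,500 = $1,756,300
Enhancement: 80% of $1,756,300 = $1,405,040
Enhanced fine: $1,756,300 + $1,405,040 = $3,161,340
Cap at $2,395,450: $3,161,340 exceeds the cap → $2,395,450

$2,395,450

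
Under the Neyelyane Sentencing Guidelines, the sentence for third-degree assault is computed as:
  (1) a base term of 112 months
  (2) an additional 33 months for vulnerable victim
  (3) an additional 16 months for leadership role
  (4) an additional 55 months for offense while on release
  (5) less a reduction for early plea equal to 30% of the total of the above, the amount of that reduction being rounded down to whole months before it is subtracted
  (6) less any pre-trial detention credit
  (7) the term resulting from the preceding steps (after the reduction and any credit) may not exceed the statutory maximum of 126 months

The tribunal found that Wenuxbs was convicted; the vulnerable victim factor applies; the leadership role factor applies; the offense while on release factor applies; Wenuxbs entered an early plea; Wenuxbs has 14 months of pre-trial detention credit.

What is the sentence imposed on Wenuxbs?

126 months

Vulnerable victim enhancement: +33 months
Leadership role enhancement: +16 months
Offense while on release enhancement: +55 months
Adjusted term: 112 months + 33 months + 16 months + 55 months = 216 months
Early plea reduction: 30% of 216 months = 64 months (rounded down)
After reduction: 216 − 64 = 152 months
Less pre-trial detention credit: 152 months − 14 months = 138 months
Cap at 126 months: 138 months exceeds the cap → 126 months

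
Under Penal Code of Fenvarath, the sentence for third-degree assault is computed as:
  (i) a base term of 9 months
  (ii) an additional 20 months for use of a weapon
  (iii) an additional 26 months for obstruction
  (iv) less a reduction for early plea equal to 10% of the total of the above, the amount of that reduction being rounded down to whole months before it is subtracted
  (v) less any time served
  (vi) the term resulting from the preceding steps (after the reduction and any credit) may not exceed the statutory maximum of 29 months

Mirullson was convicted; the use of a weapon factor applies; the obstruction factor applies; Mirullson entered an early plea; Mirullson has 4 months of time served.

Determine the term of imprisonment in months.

Sentence: 29 months

Use of a weapon enhancement: +20 months
Obstruction enhancement: +26 months
Adjusted term: 9 months + 20 months + 26 months = 55 months
Early plea reduction: 10% of 55 months = 5 months (rounded down)
After reduction: 55 − 5 = 50 months
Less time served: 50 months − 4 months = 46 months
Cap at 29 months: 46 months exceeds the cap → 29 months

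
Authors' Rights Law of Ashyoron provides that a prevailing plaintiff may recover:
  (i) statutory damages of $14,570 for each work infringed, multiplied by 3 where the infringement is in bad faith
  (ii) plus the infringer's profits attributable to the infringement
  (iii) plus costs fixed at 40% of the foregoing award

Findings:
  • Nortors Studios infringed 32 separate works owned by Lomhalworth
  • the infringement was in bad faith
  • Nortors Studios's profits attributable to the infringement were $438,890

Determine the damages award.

Statutory damages: 32 × $14,570 = $466,240
Trebled: 3 × $466,240 = $1,398,720
Combined award: $1,398,720 + $438,890 = $1,837,610
Costs: 40% of $1,837,610 = $735,044
Award plus costs: $1,837,610 + $735,044 = $2,572,654

$2,572,654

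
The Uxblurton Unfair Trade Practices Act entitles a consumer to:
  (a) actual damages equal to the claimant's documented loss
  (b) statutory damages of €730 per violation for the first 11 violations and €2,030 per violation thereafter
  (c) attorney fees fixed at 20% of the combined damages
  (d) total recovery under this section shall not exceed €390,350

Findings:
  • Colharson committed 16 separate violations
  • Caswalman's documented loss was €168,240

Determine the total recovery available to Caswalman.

First 11 violations: 11 × €730 = €8,030
Remaining violations: (16 − 11) × €2,030 = €10,150
Statutory damages: €8,030 + €10,150 = €18,180
Combined damages: €168,240 + €18,180 = €186,420
Attorney fees: 20% of €186,420 = €37,284
Total before cap: €186,420 + €37,284 = €223,704
Cap at €390,350: €223,704 is within the cap, no reduction.

€223,704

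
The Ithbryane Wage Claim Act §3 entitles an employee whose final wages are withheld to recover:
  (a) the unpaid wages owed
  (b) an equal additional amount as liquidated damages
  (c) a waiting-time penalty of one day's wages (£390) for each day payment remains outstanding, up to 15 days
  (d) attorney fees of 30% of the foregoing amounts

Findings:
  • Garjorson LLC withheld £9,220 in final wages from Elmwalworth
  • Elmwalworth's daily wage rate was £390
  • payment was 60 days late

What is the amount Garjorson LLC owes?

£31,577

Liquidated damages (equal amount): £9,220
Penalty days: min(60, 15) = 15
Waiting-time penalty: 15 × £390 = £5,850
Subtotal: £9,220 + £9,220 + £5,850 = £24,290
Attorney fees: 30% of £24,290 = £7,287
Total award: £24,290 + £7,287 = £31,577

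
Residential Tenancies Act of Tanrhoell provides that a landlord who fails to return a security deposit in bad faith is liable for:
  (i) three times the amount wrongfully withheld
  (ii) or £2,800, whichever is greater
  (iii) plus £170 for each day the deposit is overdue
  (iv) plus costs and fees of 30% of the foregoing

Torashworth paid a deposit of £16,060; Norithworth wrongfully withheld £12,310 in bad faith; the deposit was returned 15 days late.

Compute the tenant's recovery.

£51,324

Trebled: 3 × £12,310 = £36,930
Minimum £2,800: £36,930 meets the minimum, no increase.
Late-return penalty: 15 × £170 = £2,550
Damages plus late penalty: £36,930 + £2,550 = £39,480
Costs and fees: 30% of £39,480 = £11,844
Total recovery: £39,480 + £11,844 = £51,324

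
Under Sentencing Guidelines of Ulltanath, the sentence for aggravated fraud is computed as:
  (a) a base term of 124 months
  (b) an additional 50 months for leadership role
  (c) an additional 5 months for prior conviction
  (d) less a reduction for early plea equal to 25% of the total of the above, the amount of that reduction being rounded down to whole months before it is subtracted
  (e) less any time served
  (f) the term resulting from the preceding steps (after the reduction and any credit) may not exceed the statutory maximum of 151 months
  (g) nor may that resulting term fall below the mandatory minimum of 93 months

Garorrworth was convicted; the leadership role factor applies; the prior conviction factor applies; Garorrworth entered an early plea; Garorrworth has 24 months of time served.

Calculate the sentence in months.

111 months

Leadership role enhancement: +50 months
Prior conviction enhancement: +5 months
Adjusted term: 124 months + 50 months + 5 months = 179 months
Early plea reduction: 25% of 179 months = 44 months (rounded down)
After reduction: 179 − 44 = 135 months
Less time served: 135 months − 24 months = 111 months
Cap at 151 months: 111 months is within the cap, no reduction.
Minimum 93 months: 111 months meets the minimum, no increase.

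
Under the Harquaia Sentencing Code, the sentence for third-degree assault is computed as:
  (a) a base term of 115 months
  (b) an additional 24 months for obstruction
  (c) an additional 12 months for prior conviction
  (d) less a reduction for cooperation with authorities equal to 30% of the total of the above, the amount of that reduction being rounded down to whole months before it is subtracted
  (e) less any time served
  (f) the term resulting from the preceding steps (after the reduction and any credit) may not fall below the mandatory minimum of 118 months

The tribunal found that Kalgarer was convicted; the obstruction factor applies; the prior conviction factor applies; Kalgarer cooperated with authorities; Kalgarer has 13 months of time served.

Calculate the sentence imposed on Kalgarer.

Sentence: 118 months

Obstruction enhancement: +24 months
Prior conviction enhancement: +12 months
Adjusted term: 115 months + 24 months + 12 months = 151 months
Cooperation with authorities reduction: 30% of 151 months = 45 months (rounded down)
After reduction: 151 − 45 = 106 months
Less time served: 106 months − 13 months = 93 months
Minimum 118 months: 93 months is below the minimum → 118 months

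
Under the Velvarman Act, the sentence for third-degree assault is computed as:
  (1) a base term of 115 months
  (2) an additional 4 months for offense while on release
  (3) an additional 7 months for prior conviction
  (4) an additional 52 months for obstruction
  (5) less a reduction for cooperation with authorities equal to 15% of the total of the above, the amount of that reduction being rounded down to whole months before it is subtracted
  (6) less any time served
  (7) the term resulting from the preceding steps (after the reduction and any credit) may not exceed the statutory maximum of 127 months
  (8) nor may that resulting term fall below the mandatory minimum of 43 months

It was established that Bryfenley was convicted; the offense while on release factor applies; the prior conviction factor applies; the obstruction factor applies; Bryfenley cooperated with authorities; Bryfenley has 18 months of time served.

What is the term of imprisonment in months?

Offense while on release enhancement: +4 months
Prior conviction enhancement: +7 months
Obstruction enhancement: +52 months
Adjusted term: 115 months + 4 months + 7 months + 52 months = 178 months
Cooperation with authorities reduction: 15% of 178 months = 26 months (rounded down)
After reduction: 178 − 26 = 152 months
Less time served: 152 months − 18 months = 134 months
Cap at 127 months: 134 months exceeds the cap → 127 months
Minimum 43 months: 127 months meets the minimum, no increase.

127 months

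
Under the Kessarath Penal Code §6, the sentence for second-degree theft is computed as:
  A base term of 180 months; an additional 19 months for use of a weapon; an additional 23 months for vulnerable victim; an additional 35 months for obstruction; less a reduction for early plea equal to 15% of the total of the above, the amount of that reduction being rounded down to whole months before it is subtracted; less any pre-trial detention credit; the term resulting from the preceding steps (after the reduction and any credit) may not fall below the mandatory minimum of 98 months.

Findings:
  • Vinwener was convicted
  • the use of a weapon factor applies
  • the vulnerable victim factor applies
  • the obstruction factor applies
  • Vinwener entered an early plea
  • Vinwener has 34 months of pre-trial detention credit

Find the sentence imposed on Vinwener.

Use of a weapon enhancement: +19 months
Vulnerable victim enhancement: +23 months
Obstruction enhancement: +35 months
Adjusted term: 180 months + 19 months + 23 months + 35 months = 257 months
Early plea reduction: 15% of 257 months = 38 months (rounded down)
After reduction: 257 − 38 = 219 months
Less pre-trial detention credit: 219 months − 34 months = 185 months
Minimum 98 months: 185 months meets the minimum, no increase.

Sentence: 185 months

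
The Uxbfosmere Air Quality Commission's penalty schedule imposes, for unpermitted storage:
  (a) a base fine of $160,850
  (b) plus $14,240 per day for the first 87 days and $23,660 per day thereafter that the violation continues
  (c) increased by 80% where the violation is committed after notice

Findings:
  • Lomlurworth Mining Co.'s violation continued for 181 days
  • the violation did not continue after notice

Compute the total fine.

$3,623,770

First 87 days: 87 × $14,240 = $1,238,880
Remaining days: (181 − 87) × $23,660 = $2,224,040
Per-day component: $1,238,880 + $2,224,040 = $3,462,920
Base plus per-day: $160,850 + $3,462,920 = $3,623,770
The violation did not continue after notice: no 80% increase.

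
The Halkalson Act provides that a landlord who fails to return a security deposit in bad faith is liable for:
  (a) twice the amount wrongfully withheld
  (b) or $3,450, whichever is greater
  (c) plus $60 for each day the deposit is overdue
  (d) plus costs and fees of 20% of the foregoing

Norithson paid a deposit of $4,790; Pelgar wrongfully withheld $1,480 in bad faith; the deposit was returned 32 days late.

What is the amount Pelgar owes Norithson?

Doubled: 2 × $1,480 = $2,960
Minimum $3,450: $2,960 is below the minimum → $3,450
Late-return penalty: 32 × $60 = $1,920
Damages plus late penalty: $3,450 + $1,920 = $5,370
Costs and fees: 20% of $5,370 = $1,074
Total recovery: $5,370 + $1,074 = $6,444

$6,444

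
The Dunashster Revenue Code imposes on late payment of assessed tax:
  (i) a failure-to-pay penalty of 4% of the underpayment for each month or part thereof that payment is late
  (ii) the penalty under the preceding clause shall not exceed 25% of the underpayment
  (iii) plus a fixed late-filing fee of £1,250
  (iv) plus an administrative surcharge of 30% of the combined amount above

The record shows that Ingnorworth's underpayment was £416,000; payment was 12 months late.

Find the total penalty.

Accrued rate: 4% × 12 = 48%, capped at 25% → 25%
Failure-to-pay penalty: 25% of £416,000 = £104,000
Penalty before surcharge: £104,000 + £1,250 = £105,250
Administrative surcharge: 30% of £105,250 = £31,575
Total penalty: £105,250 + £31,575 = £136,825

£136,825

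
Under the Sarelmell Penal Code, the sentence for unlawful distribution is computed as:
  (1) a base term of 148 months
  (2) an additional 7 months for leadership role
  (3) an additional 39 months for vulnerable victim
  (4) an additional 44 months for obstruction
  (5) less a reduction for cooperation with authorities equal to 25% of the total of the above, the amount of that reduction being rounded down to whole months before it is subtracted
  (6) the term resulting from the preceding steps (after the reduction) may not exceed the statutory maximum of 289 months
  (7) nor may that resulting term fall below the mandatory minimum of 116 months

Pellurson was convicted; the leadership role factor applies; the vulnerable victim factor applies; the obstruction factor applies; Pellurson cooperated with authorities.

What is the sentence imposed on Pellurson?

179 months

Leadership role enhancement: +7 months
Vulnerable victim enhancement: +39 months
Obstruction enhancement: +44 months
Adjusted term: 148 months + 7 months + 39 months + 44 months = 238 months
Cooperation with authorities reduction: 25% of 238 months = 59 months (rounded down)
After reduction: 238 − 59 = 179 months
Cap at 289 months: 179 months is within the cap, no reduction.
Minimum 116 months: 179 months meets the minimum, no increase.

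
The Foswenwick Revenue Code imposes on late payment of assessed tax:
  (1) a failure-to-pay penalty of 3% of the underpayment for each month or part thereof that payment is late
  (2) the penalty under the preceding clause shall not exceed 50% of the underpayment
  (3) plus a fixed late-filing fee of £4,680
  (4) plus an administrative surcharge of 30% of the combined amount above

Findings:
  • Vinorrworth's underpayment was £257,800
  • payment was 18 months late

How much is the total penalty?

£173,654

Accrued rate: 3% × 18 = 54%, capped at 50% → 50%
Failure-to-pay penalty: 50% of £257,800 = £128,900
Penalty before surcharge: £128,900 + £4,680 = £133,580
Administrative surcharge: 30% of £133,580 = £40,074
Total penalty: £133,580 + £40,074 = £173,654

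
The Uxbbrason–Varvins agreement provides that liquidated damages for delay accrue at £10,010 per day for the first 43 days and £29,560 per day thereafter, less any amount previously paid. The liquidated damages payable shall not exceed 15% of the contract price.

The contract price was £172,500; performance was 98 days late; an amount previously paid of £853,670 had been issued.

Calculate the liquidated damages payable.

First 43 days: 43 × £10,010 = £430,430
Remaining days: (98 − 43) × £29,560 = £1,625,800
Accrued per-day damages: £430,430 + £1,625,800 = £2,056,230
Less amount previously paid: £2,056,230 − £853,670 = £1,202,560
Cap: 15% of £172,500 = £25,875
Cap at £25,875: £1,202,560 exceeds the cap → £25,875

£25,875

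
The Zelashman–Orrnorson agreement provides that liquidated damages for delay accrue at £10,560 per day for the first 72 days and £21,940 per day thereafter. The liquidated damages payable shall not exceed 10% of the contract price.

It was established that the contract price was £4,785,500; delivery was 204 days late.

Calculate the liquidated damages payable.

First 72 days: 72 × £10,560 = £760,320
Remaining days: (204 − 72) × £21,940 = £2,896,080
Accrued per-day damages: £760,320 + £2,896,080 = £3,656,400
Cap: 10% of £4,785,500 = £478,550
Cap at £478,550: £3,656,400 exceeds the cap → £478,550

£478,550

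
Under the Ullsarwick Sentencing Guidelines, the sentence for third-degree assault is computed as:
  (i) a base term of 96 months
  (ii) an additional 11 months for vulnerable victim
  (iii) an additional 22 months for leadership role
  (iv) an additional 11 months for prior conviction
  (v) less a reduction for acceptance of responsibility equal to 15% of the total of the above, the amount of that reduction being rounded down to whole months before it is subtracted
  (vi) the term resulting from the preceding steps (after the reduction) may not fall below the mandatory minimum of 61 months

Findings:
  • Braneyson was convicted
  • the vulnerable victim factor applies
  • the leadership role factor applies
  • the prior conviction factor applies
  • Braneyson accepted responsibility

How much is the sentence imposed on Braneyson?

119 months

Vulnerable victim enhancement: +11 months
Leadership role enhancement: +22 months
Prior conviction enhancement: +11 months
Adjusted term: 96 months + 11 months + 22 months + 11 months = 140 months
Acceptance of responsibility reduction: 15% of 140 months = 21 months (rounded down)
After reduction: 140 − 21 = 119 months
Minimum 61 months: 119 months meets the minimum, no increase.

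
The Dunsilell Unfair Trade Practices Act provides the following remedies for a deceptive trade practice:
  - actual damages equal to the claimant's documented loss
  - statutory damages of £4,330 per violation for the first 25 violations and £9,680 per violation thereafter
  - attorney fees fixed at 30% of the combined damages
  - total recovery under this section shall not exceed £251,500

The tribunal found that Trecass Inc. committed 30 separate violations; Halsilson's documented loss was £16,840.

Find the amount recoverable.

£225,537

First 25 violations: 25 × £4,330 = £108,250
Remaining violations: (30 − 25) × £9,680 = £48,400
Statutory damages: £108,250 + £48,400 = £156,650
Combined damages: £16,840 + £156,650 = £173,490
Attorney fees: 30% of £173,490 = £52,047
Total before cap: £173,490 + £52,047 = £225,537
Cap at £251,500: £225,537 is within the cap, no reduction.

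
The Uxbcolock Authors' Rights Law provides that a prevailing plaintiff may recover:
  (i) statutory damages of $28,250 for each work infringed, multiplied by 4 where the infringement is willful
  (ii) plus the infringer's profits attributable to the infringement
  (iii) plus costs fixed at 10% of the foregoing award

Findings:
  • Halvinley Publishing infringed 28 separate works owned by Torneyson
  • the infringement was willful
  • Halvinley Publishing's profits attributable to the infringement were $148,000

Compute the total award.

$3,643,200

Statutory damages: 28 × $28,250 = $791,000
Multiplied by 4: 4 × $791,000 = $3,164,000
Combined award: $3,164,000 + $148,000 = $3,312,000
Costs: 10% of $3,312,000 = $331,200
Award plus costs: $3,312,000 + $331,200 = $3,643,200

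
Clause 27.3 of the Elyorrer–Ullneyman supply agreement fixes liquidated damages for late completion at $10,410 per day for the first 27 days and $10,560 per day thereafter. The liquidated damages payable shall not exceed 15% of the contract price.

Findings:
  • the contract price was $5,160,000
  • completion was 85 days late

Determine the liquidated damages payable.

First 27 days: 27 × $10,410 = $281,070
Remaining days: (85 − 27) × $10,560 = $612,480
Accrued per-day damages: $281,070 + $612,480 = $893,550
Cap: 15% of $5,160,000 = $774,000
Cap at $774,000: $893,550 exceeds the cap → $774,000

$774,000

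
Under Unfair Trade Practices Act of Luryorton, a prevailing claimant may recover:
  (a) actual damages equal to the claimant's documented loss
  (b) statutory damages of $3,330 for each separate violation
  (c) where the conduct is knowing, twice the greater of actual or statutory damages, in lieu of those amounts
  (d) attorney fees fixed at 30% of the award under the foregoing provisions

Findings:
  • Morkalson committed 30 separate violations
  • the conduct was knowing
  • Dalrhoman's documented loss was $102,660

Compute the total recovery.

Statutory damages: 30 × $3,330 = $99,900
Greater of actual damages ($102,660) or statutory damages ($99,900): $102,660
Doubled: 2 × $102,660 = $205,320
Attorney fees: 30% of $205,320 = $61,596
Total recovery: $205,320 + $61,596 = $266,916

$266,916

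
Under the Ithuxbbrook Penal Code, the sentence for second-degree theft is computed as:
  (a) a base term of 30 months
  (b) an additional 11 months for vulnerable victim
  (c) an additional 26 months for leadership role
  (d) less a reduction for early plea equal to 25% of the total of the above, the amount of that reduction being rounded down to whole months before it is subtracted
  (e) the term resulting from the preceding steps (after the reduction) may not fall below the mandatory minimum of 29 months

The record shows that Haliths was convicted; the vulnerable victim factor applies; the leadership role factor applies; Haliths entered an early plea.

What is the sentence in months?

Vulnerable victim enhancement: +11 months
Leadership role enhancement: +26 months
Adjusted term: 30 months + 11 months + 26 months = 67 months
Early plea reduction: 25% of 67 months = 16 months (rounded down)
After reduction: 67 − 16 = 51 months
Minimum 29 months: 51 months meets the minimum, no increase.

Sentence: 51 months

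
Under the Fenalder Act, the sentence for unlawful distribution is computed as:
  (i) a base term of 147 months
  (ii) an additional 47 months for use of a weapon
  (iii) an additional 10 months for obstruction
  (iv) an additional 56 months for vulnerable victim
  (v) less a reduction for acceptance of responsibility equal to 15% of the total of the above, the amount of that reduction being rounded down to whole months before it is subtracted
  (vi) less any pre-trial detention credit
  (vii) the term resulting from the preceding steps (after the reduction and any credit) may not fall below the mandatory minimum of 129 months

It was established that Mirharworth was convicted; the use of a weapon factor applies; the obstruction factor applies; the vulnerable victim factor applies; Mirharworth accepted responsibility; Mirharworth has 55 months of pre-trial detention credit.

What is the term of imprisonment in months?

Use of a weapon enhancement: +47 months
Obstruction enhancement: +10 months
Vulnerable victim enhancement: +56 months
Adjusted term: 147 months + 47 months + 10 months + 56 months = 260 months
Acceptance of responsibility reduction: 15% of 260 months = 39 months (rounded down)
After reduction: 260 − 39 = 221 months
Less pre-trial detention credit: 221 months − 55 months = 166 months
Minimum 129 months: 166 months meets the minimum, no increase.

166 months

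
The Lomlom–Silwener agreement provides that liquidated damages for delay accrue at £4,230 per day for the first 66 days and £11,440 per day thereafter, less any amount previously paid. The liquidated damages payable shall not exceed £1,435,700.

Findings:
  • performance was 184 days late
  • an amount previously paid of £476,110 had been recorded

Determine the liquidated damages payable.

£1,152,990

First 66 days: 66 × £4,230 = £279,180
Remaining days: (184 − 66) × £11,440 = £1,349,920
Accrued per-day damages: £279,180 + £1,349,920 = £1,629,100
Less amount previously paid: £1,629,100 − £476,110 = £1,152,990
Cap at £1,435,700: £1,152,990 is within the cap, no reduction.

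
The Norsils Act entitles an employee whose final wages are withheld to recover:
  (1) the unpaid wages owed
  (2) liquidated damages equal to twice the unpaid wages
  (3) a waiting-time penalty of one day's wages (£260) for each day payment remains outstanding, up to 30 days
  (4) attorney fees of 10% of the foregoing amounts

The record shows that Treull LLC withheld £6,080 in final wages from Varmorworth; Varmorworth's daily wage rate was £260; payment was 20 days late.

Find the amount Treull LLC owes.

£25,784

Doubled: 2 × £6,080 = £12,160
Penalty days: min(20, 30) = 20
Waiting-time penalty: 20 × £260 = £5,200
Subtotal: £6,080 + £12,160 + £5,200 = £23,440
Attorney fees: 10% of £23,440 = £2,344
Total award: £23,440 + £2,344 = £25,784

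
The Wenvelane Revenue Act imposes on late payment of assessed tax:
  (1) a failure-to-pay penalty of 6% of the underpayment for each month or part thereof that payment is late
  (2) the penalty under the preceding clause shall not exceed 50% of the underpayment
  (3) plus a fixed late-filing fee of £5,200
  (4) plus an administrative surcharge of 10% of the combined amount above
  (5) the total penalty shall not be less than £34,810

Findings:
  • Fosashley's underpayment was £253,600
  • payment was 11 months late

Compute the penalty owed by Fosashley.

Accrued rate: 6% × 11 = 66%, capped at 50% → 50%
Failure-to-pay penalty: 50% of £253,600 = £126,800
Penalty before surcharge: £126,800 + £5,200 = £132,000
Administrative surcharge: 10% of £132,000 = £13,200
Total penalty: £132,000 + £13,200 = £145,200
Minimum £34,810: £145,200 meets the minimum, no increase.

£145,200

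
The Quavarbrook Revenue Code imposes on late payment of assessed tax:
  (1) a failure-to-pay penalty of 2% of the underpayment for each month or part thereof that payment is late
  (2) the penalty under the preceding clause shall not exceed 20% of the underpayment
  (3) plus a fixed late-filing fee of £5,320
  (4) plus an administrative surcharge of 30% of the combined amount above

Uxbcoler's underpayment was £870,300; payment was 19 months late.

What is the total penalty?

£233,194

Accrued rate: 2% × 19 = 38%, capped at 20% → 20%
Failure-to-pay penalty: 20% of £870,300 = £174,060
Penalty before surcharge: £174,060 + £5,320 = £179,380
Administrative surcharge: 30% of £179,380 = £53,814
Total penalty: £179,380 + £53,814 = £233,194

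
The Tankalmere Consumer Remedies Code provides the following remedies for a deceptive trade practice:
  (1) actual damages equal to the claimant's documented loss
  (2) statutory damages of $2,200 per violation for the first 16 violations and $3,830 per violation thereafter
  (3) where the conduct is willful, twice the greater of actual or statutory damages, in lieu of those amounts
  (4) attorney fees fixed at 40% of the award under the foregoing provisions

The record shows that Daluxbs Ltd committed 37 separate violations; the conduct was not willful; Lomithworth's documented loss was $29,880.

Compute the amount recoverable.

First 16 violations: 16 × $2,200 = $35,200
Remaining violations: (37 − 16) × $3,830 = $80,430
Statutory damages: $35,200 + $80,430 = $115,630
Conduct not willful: the in-lieu enhancement does not apply.
Actual plus statutory damages: $29,880 + $115,630 = $145,510
Attorney fees: 40% of $145,510 = $58,204
Total recovery: $145,510 + $58,204 = $203,714

$203,714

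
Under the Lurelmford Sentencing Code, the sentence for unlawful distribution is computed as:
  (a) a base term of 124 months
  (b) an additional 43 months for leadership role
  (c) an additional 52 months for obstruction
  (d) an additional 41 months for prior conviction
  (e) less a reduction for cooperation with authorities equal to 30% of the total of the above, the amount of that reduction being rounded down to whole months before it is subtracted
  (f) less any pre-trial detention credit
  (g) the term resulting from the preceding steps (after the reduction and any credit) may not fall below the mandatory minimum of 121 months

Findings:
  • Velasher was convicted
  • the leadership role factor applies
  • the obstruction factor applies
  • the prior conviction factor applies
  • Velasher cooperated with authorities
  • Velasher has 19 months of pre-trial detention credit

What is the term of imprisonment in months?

Leadership role enhancement: +43 months
Obstruction enhancement: +52 months
Prior conviction enhancement: +41 months
Adjusted term: 124 months + 43 months + 52 months + 41 months = 260 months
Cooperation with authorities reduction: 30% of 260 months = 78 months (rounded down)
After reduction: 260 − 78 = 182 months
Less pre-trial detention credit: 182 months − 19 months = 163 months
Minimum 121 months: 163 months meets the minimum, no increase.

163 months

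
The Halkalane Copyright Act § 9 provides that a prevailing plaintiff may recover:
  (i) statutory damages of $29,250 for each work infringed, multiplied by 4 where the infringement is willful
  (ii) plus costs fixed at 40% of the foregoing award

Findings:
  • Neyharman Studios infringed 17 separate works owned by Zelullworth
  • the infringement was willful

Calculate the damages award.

Statutory damages: 17 × $29,250 = $497,250
Multiplied by 4: 4 × $497,250 = $1,989,000
Costs: 40% of $1,989,000 = $795,600
Award plus costs: $1,989,000 + $795,600 = $2,784,600

$2,784,600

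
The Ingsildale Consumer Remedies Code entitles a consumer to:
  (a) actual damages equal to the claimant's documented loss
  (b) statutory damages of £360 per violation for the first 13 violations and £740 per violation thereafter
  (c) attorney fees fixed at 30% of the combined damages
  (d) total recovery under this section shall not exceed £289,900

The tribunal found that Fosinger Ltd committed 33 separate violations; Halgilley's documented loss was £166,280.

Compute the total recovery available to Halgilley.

£241,488

First 13 violations: 13 × £360 = £4,680
Remaining violations: (33 − 13) × £740 = £14,800
Statutory damages: £4,680 + £14,800 = £19,480
Combined damages: £166,280 + £19,480 = £185,760
Attorney fees: 30% of £185,760 = £55,728
Total before cap: £185,760 + £55,728 = £241,488
Cap at £289,900: £241,488 is within the cap, no reduction.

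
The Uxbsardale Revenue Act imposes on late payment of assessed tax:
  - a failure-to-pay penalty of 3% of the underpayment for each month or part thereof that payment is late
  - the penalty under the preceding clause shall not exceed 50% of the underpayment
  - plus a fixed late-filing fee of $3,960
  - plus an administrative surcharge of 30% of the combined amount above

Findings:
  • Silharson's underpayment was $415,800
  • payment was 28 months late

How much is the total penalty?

$275,418

Accrued rate: 3% × 28 = 84%, capped at 50% → 50%
Failure-to-pay penalty: 50% of $415,800 = $207,900
Penalty before surcharge: $207,900 + $3,960 = $211,860
Administrative surcharge: 30% of $211,860 = $63,558
Total penalty: $211,860 + $63,558 = $275,418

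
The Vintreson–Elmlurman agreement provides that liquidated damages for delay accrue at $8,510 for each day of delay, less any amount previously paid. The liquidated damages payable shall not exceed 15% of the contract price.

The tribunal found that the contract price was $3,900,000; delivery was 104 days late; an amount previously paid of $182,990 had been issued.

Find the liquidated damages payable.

Per-day damages: 104 × $8,510 = $885,040
Less amount previously paid: $885,040 − $182,990 = $702,050
Cap: 15% of $3,900,000 = $585,000
Cap at $585,000: $702,050 exceeds the cap → $585,000

Liquidated damages: $585,000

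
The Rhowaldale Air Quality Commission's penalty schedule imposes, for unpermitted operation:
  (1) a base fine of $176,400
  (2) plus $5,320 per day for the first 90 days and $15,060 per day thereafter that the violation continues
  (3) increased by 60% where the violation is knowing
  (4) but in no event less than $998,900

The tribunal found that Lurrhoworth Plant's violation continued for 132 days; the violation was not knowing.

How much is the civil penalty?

First 90 days: 90 × $5,320 = $478,800
Remaining days: (132 − 90) × $15,060 = $632,520
Per-day component: $478,800 + $632,520 = $1,111,320
Base plus per-day: $176,400 + $1,111,320 = $1,287,720
The violation was not knowing: no 60% increase.
Minimum $998,900: $1,287,720 meets the minimum, no increase.

$1,287,720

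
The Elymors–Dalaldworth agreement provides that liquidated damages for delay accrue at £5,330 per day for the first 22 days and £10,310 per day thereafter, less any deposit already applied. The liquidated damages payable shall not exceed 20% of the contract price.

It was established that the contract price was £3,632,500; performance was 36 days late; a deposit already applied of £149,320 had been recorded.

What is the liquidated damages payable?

First 22 days: 22 × £5,330 = £117,260
Remaining days: (36 − 22) × £10,310 = £144,340
Accrued per-day damages: £117,260 + £144,340 = £261,600
Less deposit already applied: £261,600 − £149,320 = £112,280
Cap: 20% of £3,632,500 = £726,500
Cap at £726,500: £112,280 is within the cap, no reduction.

£112,280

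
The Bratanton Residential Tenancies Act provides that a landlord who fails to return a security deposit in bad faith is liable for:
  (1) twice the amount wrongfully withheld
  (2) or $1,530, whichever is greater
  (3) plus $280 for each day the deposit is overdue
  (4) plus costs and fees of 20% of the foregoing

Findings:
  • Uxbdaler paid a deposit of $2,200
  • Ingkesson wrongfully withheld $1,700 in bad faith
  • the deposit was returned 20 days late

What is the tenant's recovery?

$10,800

Doubled: 2 × $1,700 = $3,400
Minimum $1,530: $3,400 meets the minimum, no increase.
Late-return penalty: 20 × $280 = $5,600
Damages plus late penalty: $3,400 + $5,600 = $9,000
Costs and fees: 20% of $9,000 = $1,800
Total recovery: $9,000 + $1,800 = $10,800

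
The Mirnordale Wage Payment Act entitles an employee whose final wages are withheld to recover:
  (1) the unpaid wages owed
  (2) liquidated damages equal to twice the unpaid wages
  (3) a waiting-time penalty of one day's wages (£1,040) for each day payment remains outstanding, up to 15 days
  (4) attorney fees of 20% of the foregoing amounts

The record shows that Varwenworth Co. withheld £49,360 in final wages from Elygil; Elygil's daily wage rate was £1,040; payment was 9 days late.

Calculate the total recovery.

Doubled: 2 × £49,360 = £98,720
Penalty days: min(9, 15) = 9
Waiting-time penalty: 9 × £1,040 = £9,360
Subtotal: £49,360 + £98,720 + £9,360 = £157,440
Attorney fees: 20% of £157,440 = £31,488
Total award: £157,440 + £31,488 = £188,928

£188,928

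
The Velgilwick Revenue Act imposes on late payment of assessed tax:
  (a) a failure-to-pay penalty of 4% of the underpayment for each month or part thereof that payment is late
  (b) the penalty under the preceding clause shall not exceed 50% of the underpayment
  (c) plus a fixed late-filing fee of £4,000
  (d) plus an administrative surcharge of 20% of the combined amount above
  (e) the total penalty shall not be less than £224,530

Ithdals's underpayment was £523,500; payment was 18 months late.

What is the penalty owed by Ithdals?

£318,900

Accrued rate: 4% × 18 = 72%, capped at 50% → 50%
Failure-to-pay penalty: 50% of £523,500 = £261,750
Penalty before surcharge: £261,750 + £4,000 = £265,750
Administrative surcharge: 20% of £265,750 = £53,150
Total penalty: £265,750 + £53,150 = £318,900
Minimum £224,530: £318,900 meets the minimum, no increase.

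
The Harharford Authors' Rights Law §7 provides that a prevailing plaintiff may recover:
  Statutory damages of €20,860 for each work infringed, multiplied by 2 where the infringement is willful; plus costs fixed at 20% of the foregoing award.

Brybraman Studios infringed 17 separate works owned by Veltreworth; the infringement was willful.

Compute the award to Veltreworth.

Statutory damages: 17 × €20,860 = €354,620
Doubled: 2 × €354,620 = €709,240
Costs: 20% of €709,240 = €141,848
Award plus costs: €709,240 + €141,848 = €851,088

€851,088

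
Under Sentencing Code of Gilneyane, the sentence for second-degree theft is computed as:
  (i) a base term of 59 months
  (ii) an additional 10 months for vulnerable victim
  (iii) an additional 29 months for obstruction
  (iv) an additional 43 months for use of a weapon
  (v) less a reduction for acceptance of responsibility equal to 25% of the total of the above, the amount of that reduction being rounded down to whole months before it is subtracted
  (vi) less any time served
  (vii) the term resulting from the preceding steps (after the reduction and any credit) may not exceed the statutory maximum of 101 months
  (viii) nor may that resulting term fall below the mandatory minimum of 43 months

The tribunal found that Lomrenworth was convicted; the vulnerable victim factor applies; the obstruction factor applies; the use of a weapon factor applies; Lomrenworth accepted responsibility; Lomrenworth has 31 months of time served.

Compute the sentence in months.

Vulnerable victim enhancement: +10 months
Obstruction enhancement: +29 months
Use of a weapon enhancement: +43 months
Adjusted term: 59 months + 10 months + 29 months + 43 months = 141 months
Acceptance of responsibility reduction: 25% of 141 months = 35 months (rounded down)
After reduction: 141 − 35 = 106 months
Less time served: 106 months − 31 months = 75 months
Cap at 101 months: 75 months is within the cap, no reduction.
Minimum 43 months: 75 months meets the minimum, no increase.

75 months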